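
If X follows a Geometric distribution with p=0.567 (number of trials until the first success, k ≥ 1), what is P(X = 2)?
0.245511

We have X ~ Geometric(p=0.567) (number of trials until the first success, k ≥ 1).

For a Geometric distribution, the PMF gives us the probability of each outcome.

Using the PMF formula:
P(X = 2) = 0.245511

Rounded to 4 decimal places: 0.2455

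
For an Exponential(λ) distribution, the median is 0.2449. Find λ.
λ = 2.8303

For X ~ Exponential(λ), the CDF is F(x) = 1 - e^(-λx).
The median m satisfies F(m) = 0.5:
1 - e^(-λm) = 0.5
e^(-λm) = 0.5
λm = ln(2)
m = ln(2) / λ

Given m = 0.2449:
λ = ln(2) / 0.2449 = 0.693147 / 0.2449 = 2.8303

Verification: ln(2) / 2.8303 = 0.2449 ✓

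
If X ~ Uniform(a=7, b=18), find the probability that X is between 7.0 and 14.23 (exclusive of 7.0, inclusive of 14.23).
0.657273

We have X ~ Uniform(a=7, b=18).

To find P(7.0 < X ≤ 14.23), we use:
P(7.0 < X ≤ 14.23) = P(X ≤ 14.23) - P(X ≤ 7.0)
                 = F(14.23) - F(7.0)
                 = 0.657273 - 0.000000
                 = 0.657273

So there's approximately a 65.7% chance that X falls in this range.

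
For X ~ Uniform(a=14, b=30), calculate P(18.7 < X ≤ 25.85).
0.446875

We have X ~ Uniform(a=14, b=30).

To find P(18.7 < X ≤ 25.85), we use:
P(18.7 < X ≤ 25.85) = P(X ≤ 25.85) - P(X ≤ 18.7)
                 = F(25.85) - F(18.7)
                 = 0.740625 - 0.293750
                 = 0.446875

So there's approximately a 44.7% chance that X falls in this range.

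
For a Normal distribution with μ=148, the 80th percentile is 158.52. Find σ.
σ = 12.4997

For X ~ Normal(μ, σ), the p-th percentile satisfies x = μ + z_p × σ,
where z_p = Φ⁻¹(p) is the standard normal quantile.

Step 1: z_{0.8} = Φ⁻¹(0.8) = 0.8416

Step 2: Solve for σ:
158.52 = 148 + 0.8416 × σ
σ = (158.52 - 148) / 0.8416
σ = 10.52 / 0.8416
σ = 12.4997

Verification: μ + z × σ = 148 + 0.8416 × 12.4997 = 158.52 ✓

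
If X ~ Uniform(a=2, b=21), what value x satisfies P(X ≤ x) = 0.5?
11.5000

We have X ~ Uniform(a=2, b=21).

We want to find x such that P(X ≤ x) = 0.5.

This is the 50th percentile, which means 50% of values fall below this point.

Using the inverse CDF (quantile function):
x = F⁻¹(0.5) = 11.5000

Verification: P(X ≤ 11.5000) = 0.5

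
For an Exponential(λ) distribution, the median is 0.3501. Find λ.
λ = 1.9799

For X ~ Exponential(λ), the CDF is F(x) = 1 - e^(-λx).
The median m satisfies F(m) = 0.5:
1 - e^(-λm) = 0.5
e^(-λm) = 0.5
λm = ln(2)
m = ln(2) / λ

Given m = 0.3501:
λ = ln(2) / 0.3501 = 0.693147 / 0.3501 = 1.9799

Verification: ln(2) / 1.9799 = 0.3501 ✓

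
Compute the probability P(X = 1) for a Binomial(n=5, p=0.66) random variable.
0.044099

We have X ~ Binomial(n=5, p=0.66).

For a Binomial distribution, the PMF gives us the probability of each outcome.

Using the PMF formula:
P(X = 1) = 0.044099

Rounded to 4 decimal places: 0.0441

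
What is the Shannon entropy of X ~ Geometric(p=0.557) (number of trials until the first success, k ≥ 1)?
1.2327 nats

We have X ~ Geometric(p=0.557) (number of trials until the first success, k ≥ 1).

The Shannon entropy measures the uncertainty or information content of the distribution.

For a Geometric distribution with p=0.557 (number of trials until the first success, k ≥ 1):
H(X) = 1.2327 nats

(In bits, this would be 1.7785 bits.)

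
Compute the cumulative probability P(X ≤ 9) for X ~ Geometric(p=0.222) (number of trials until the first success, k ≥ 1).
0.895572

We have X ~ Geometric(p=0.222) (number of trials until the first success, k ≥ 1).

The CDF gives us P(X ≤ k).

Using the CDF:
P(X ≤ 9) = 0.895572

This means there's approximately a 89.6% chance that X is at most 9.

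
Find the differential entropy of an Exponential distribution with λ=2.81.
-0.0332 nats

We have X ~ Exponential(λ=2.81).

The differential entropy measures the uncertainty or information content of the distribution.

For an Exponential distribution with λ=2.81:
h(X) = -0.0332 nats

(In bits, this would be -0.0479 bits.)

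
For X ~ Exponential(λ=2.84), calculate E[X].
0.3521

We have X ~ Exponential(λ=2.84).

For an Exponential distribution with λ=2.84:
E[X] = 0.3521

This is the expected (average) value of X.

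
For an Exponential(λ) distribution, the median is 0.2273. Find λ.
λ = 3.0495

For X ~ Exponential(λ), the CDF is F(x) = 1 - e^(-λx).
The median m satisfies F(m) = 0.5:
1 - e^(-λm) = 0.5
e^(-λm) = 0.5
λm = ln(2)
m = ln(2) / λ

Given m = 0.2273:
λ = ln(2) / 0.2273 = 0.693147 / 0.2273 = 3.0495

Verification: ln(2) / 3.0495 = 0.2273 ✓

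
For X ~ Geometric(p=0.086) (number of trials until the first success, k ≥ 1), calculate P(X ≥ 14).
0.310671

We have X ~ Geometric(p=0.086) (number of trials until the first success, k ≥ 1).

For discrete distributions, P(X ≥ 14) = 1 - P(X ≤ 13).

P(X ≤ 13) = 0.689329
P(X ≥ 14) = 1 - 0.689329 = 0.310671

So there's approximately a 31.1% chance that X is at least 14.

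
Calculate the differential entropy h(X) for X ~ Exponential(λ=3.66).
-0.2975 nats

We have X ~ Exponential(λ=3.66).

The differential entropy measures the uncertainty or information content of the distribution.

For an Exponential distribution with λ=3.66:
h(X) = -0.2975 nats

(In bits, this would be -0.4291 bits.)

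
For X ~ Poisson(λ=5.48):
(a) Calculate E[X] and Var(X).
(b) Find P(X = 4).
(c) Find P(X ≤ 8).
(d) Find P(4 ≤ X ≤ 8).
(a) E[X] = 5.4800, Var(X) = 5.4800
(b) P(X = 4) = 0.156667
(c) P(X ≤ 8) = 0.896046
(d) P(4 ≤ X ≤ 8) = 0.692070

We have X ~ Poisson(λ=5.48).

(a) Moments:
E[X] = 5.4800
Var(X) = 5.4800
σ = √Var(X) = 2.3409

(b) Point probability using PMF:
P(X = 4) = 0.156667

(c) Cumulative probability using CDF:
P(X ≤ 8) = F(8) = 0.896046

(d) Range probability:
P(4 ≤ X ≤ 8) = P(X ≤ 8) - P(X ≤ 3)
                   = F(8) - F(3)
                   = 0.896046 - 0.203976
                   = 0.692070

This means approximately 69.2% of outcomes fall in the interval [4, 8].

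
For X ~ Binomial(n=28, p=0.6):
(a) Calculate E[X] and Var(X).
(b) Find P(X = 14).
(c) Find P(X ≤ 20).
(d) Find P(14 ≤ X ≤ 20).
(a) E[X] = 16.8000, Var(X) = 6.7200
(b) P(X = 14) = 0.084388
(c) P(X ≤ 20) = 0.925990
(d) P(14 ≤ X ≤ 20) = 0.823532

We have X ~ Binomial(n=28, p=0.6).

(a) Moments:
E[X] = 16.8000
Var(X) = 6.7200
σ = √Var(X) = 2.5923

(b) Point probability using PMF:
P(X = 14) = 0.084388

(c) Cumulative probability using CDF:
P(X ≤ 20) = F(20) = 0.925990

(d) Range probability:
P(14 ≤ X ≤ 20) = P(X ≤ 20) - P(X ≤ 13)
                   = F(20) - F(13)
                   = 0.925990 - 0.102458
                   = 0.823532

This means approximately 82.4% of outcomes fall in the interval [14, 20].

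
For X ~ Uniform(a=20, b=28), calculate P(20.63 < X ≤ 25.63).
0.625000

We have X ~ Uniform(a=20, b=28).

To find P(20.63 < X ≤ 25.63), we use:
P(20.63 < X ≤ 25.63) = P(X ≤ 25.63) - P(X ≤ 20.63)
                 = F(25.63) - F(20.63)
                 = 0.703750 - 0.078750
                 = 0.625000

So there's approximately a 62.5% chance that X falls in this range.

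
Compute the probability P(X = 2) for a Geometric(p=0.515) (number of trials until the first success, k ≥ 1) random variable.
0.249775

We have X ~ Geometric(p=0.515) (number of trials until the first success, k ≥ 1).

For a Geometric distribution, the PMF gives us the probability of each outcome.

Using the PMF formula:
P(X = 2) = 0.249775

Rounded to 4 decimal places: 0.2498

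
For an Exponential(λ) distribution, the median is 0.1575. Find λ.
λ = 4.4009

For X ~ Exponential(λ), the CDF is F(x) = 1 - e^(-λx).
The median m satisfies F(m) = 0.5:
1 - e^(-λm) = 0.5
e^(-λm) = 0.5
λm = ln(2)
m = ln(2) / λ

Given m = 0.1575:
λ = ln(2) / 0.1575 = 0.693147 / 0.1575 = 4.4009

Verification: ln(2) / 4.4009 = 0.1575 ✓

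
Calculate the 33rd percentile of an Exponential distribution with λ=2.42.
0.1655

We have X ~ Exponential(λ=2.42).

We want to find x such that P(X ≤ x) = 0.33.

This is the 33rd percentile, which means 33% of values fall below this point.

Using the inverse CDF (quantile function):
x = F⁻¹(0.33) = 0.1655

Verification: P(X ≤ 0.1655) = 0.33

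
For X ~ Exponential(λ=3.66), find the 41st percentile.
0.1442

We have X ~ Exponential(λ=3.66).

We want to find x such that P(X ≤ x) = 0.41.

This is the 41st percentile, which means 41% of values fall below this point.

Using the inverse CDF (quantile function):
x = F⁻¹(0.41) = 0.1442

Verification: P(X ≤ 0.1442) = 0.41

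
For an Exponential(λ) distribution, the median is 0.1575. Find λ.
λ = 4.4009

For X ~ Exponential(λ), the CDF is F(x) = 1 - e^(-λx).
The median m satisfies F(m) = 0.5:
1 - e^(-λm) = 0.5
e^(-λm) = 0.5
λm = ln(2)
m = ln(2) / λ

Given m = 0.1575:
λ = ln(2) / 0.1575 = 0.693147 / 0.1575 = 4.4009

Verification: ln(2) / 4.4009 = 0.1575 ✓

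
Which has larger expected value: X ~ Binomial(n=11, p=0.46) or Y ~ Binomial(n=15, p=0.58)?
Y has larger mean (8.7000 > 5.0600)

Compute the expected value for each distribution:

X ~ Binomial(n=11, p=0.46):
E[X] = 5.0600

Y ~ Binomial(n=15, p=0.58):
E[Y] = 8.7000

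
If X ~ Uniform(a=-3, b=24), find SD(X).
7.7942

We have X ~ Uniform(a=-3, b=24).

For a Uniform distribution with a=-3, b=24:
σ = √Var(X) = 7.7942

The standard deviation is the square root of the variance.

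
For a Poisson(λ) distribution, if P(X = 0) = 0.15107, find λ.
λ = 1.8900

For a Poisson(λ) distribution, the PMF at 0 is:
P(X = 0) = λ^0 e^(-λ) / 0! = e^(-λ)

Given P(X = 0) = 0.15107:
e^(-λ) = 0.15107
-λ = ln(0.15107)
λ = -ln(0.15107) = 1.8900

Verification: e^(-1.8900) = 0.15107 ✓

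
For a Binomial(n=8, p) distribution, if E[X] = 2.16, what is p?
p = 0.27

For a Binomial(n, p) distribution:
E[X] = n × p

Given n = 8 and E[X] = 2.16:
2.16 = 8 × p
p = 2.16 / 8 = 0.27

Verification: Binomial(8, 0.27) has E[X] = 2.16 ✓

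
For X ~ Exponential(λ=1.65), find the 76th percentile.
0.8649

We have X ~ Exponential(λ=1.65).

We want to find x such that P(X ≤ x) = 0.76.

This is the 76th percentile, which means 76% of values fall below this point.

Using the inverse CDF (quantile function):
x = F⁻¹(0.76) = 0.8649

Verification: P(X ≤ 0.8649) = 0.76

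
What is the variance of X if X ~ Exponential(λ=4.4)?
0.0517

We have X ~ Exponential(λ=4.4).

For an Exponential distribution with λ=4.4:
Var(X) = 0.0517

The variance measures the spread of the distribution around the mean.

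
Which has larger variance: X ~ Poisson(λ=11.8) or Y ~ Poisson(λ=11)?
X has larger variance (11.8000 > 11.0000)

Compute the variance for each distribution:

X ~ Poisson(λ=11.8):
Var(X) = 11.8000

Y ~ Poisson(λ=11):
Var(Y) = 11.0000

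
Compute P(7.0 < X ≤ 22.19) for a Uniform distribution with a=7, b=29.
0.690455

We have X ~ Uniform(a=7, b=29).

To find P(7.0 < X ≤ 22.19), we use:
P(7.0 < X ≤ 22.19) = P(X ≤ 22.19) - P(X ≤ 7.0)
                 = F(22.19) - F(7.0)
                 = 0.690455 - 0.000000
                 = 0.690455

So there's approximately a 69.0% chance that X falls in this range.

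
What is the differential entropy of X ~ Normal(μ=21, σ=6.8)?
3.3359 nats

We have X ~ Normal(μ=21, σ=6.8).

The differential entropy measures the uncertainty or information content of the distribution.

For a Normal distribution with μ=21, σ=6.8:
h(X) = 3.3359 nats

(In bits, this would be 4.8126 bits.)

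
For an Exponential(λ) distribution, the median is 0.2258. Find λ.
λ = 3.0697

For X ~ Exponential(λ), the CDF is F(x) = 1 - e^(-λx).
The median m satisfies F(m) = 0.5:
1 - e^(-λm) = 0.5
e^(-λm) = 0.5
λm = ln(2)
m = ln(2) / λ

Given m = 0.2258:
λ = ln(2) / 0.2258 = 0.693147 / 0.2258 = 3.0697

Verification: ln(2) / 3.0697 = 0.2258 ✓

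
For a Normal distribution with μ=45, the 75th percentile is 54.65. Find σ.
σ = 14.3071

For X ~ Normal(μ, σ), the p-th percentile satisfies x = μ + z_p × σ,
where z_p = Φ⁻¹(p) is the standard normal quantile.

Step 1: z_{0.75} = Φ⁻¹(0.75) = 0.6745

Step 2: Solve for σ:
54.65 = 45 + 0.6745 × σ
σ = (54.65 - 45) / 0.6745
σ = 9.65 / 0.6745
σ = 14.3071

Verification: μ + z × σ = 45 + 0.6745 × 14.3071 = 54.65 ✓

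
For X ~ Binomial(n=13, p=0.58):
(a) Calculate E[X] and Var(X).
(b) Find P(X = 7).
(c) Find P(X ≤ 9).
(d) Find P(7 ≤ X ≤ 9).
(a) E[X] = 7.5400, Var(X) = 3.1668
(b) P(X = 7) = 0.207974
(c) P(X ≤ 9) = 0.865583
(d) P(7 ≤ X ≤ 9) = 0.588631

We have X ~ Binomial(n=13, p=0.58).

(a) Moments:
E[X] = 7.5400
Var(X) = 3.1668
σ = √Var(X) = 1.7796

(b) Point probability using PMF:
P(X = 7) = 0.207974

(c) Cumulative probability using CDF:
P(X ≤ 9) = F(9) = 0.865583

(d) Range probability:
P(7 ≤ X ≤ 9) = P(X ≤ 9) - P(X ≤ 6)
                   = F(9) - F(6)
                   = 0.865583 - 0.276952
                   = 0.588631

This means approximately 58.9% of outcomes fall in the interval [7, 9].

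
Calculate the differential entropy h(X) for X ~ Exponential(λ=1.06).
0.9417 nats

We have X ~ Exponential(λ=1.06).

The differential entropy measures the uncertainty or information content of the distribution.

For an Exponential distribution with λ=1.06:
h(X) = 0.9417 nats

(In bits, this would be 1.3586 bits.)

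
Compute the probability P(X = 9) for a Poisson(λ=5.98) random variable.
0.068150

We have X ~ Poisson(λ=5.98).

For a Poisson distribution, the PMF gives us the probability of each outcome.

Using the PMF formula:
P(X = 9) = 0.068150

Rounded to 4 decimal places: 0.0682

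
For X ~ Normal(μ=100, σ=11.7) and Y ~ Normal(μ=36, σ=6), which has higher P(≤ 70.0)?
Y has higher probability (P(Y ≤ 70.0) = 1.0000 > P(X ≤ 70.0) = 0.0052)

Compute P(≤ 70.0) for each distribution:

X ~ Normal(μ=100, σ=11.7):
P(X ≤ 70.0) = 0.0052

Y ~ Normal(μ=36, σ=6):
P(Y ≤ 70.0) = 1.0000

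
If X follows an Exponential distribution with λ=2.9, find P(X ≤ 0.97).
0.939975

We have X ~ Exponential(λ=2.9).

The CDF gives us P(X ≤ k).

Using the CDF:
P(X ≤ 0.97) = 0.939975

This means there's approximately a 94.0% chance that X is at most 0.97.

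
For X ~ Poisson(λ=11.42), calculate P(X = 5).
0.017763

We have X ~ Poisson(λ=11.42).

For a Poisson distribution, the PMF gives us the probability of each outcome.

Using the PMF formula:
P(X = 5) = 0.017763

Rounded to 4 decimal places: 0.0178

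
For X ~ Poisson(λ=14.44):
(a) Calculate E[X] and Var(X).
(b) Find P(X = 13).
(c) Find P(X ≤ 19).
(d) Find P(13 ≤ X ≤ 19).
(a) E[X] = 14.4400, Var(X) = 14.4400
(b) P(X = 13) = 0.102066
(c) P(X ≤ 19) = 0.904093
(d) P(13 ≤ X ≤ 19) = 0.587526

We have X ~ Poisson(λ=14.44).

(a) Moments:
E[X] = 14.4400
Var(X) = 14.4400
σ = √Var(X) = 3.8000

(b) Point probability using PMF:
P(X = 13) = 0.102066

(c) Cumulative probability using CDF:
P(X ≤ 19) = F(19) = 0.904093

(d) Range probability:
P(13 ≤ X ≤ 19) = P(X ≤ 19) - P(X ≤ 12)
                   = F(19) - F(12)
                   = 0.904093 - 0.316567
                   = 0.587526

This means approximately 58.8% of outcomes fall in the interval [13, 19].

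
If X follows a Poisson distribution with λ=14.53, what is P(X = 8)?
0.024116

We have X ~ Poisson(λ=14.53).

For a Poisson distribution, the PMF gives us the probability of each outcome.

Using the PMF formula:
P(X = 8) = 0.024116

Rounded to 4 decimal places: 0.0241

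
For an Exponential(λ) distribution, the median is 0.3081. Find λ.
λ = 2.2497

For X ~ Exponential(λ), the CDF is F(x) = 1 - e^(-λx).
The median m satisfies F(m) = 0.5:
1 - e^(-λm) = 0.5
e^(-λm) = 0.5
λm = ln(2)
m = ln(2) / λ

Given m = 0.3081:
λ = ln(2) / 0.3081 = 0.693147 / 0.3081 = 2.2497

Verification: ln(2) / 2.2497 = 0.3081 ✓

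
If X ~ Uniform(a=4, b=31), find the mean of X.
17.5000

We have X ~ Uniform(a=4, b=31).

For a Uniform distribution with a=4, b=31:
E[X] = 17.5000

This is the expected (average) value of X.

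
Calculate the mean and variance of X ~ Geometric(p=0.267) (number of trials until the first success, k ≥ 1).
E[X] = 3.7453, Var(X) = 10.2821

We have X ~ Geometric(p=0.267) (number of trials until the first success, k ≥ 1).

For a Geometric distribution with p=0.267 (number of trials until the first success, k ≥ 1):

Expected value:
E[X] = 3.7453

Variance:
Var(X) = 10.2821

Standard deviation:
σ = √Var(X) = 3.2066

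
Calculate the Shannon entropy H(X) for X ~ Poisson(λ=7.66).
2.4252 nats

We have X ~ Poisson(λ=7.66).

The Shannon entropy measures the uncertainty or information content of the distribution.

For a Poisson distribution with λ=7.66:
H(X) = 2.4252 nats

(In bits, this would be 3.4988 bits.)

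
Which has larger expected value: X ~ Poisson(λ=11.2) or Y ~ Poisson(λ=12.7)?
Y has larger mean (12.7000 > 11.2000)

Compute the expected value for each distribution:

X ~ Poisson(λ=11.2):
E[X] = 11.2000

Y ~ Poisson(λ=12.7):
E[Y] = 12.7000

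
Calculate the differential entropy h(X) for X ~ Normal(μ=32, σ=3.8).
2.7539 nats

We have X ~ Normal(μ=32, σ=3.8).

The differential entropy measures the uncertainty or information content of the distribution.

For a Normal distribution with μ=32, σ=3.8:
h(X) = 2.7539 nats

(In bits, this would be 3.9731 bits.)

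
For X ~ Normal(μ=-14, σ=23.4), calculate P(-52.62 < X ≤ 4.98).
0.741921

We have X ~ Normal(μ=-14, σ=23.4).

To find P(-52.62 < X ≤ 4.98), we use:
P(-52.62 < X ≤ 4.98) = P(X ≤ 4.98) - P(X ≤ -52.62)
                 = F(4.98) - F(-52.62)
                 = 0.791349 - 0.049428
                 = 0.741921

So there's approximately a 74.2% chance that X falls in this range.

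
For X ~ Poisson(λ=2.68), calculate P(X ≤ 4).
0.865870

We have X ~ Poisson(λ=2.68).

The CDF gives us P(X ≤ k).

Using the CDF:
P(X ≤ 4) = 0.865870

This means there's approximately a 86.6% chance that X is at most 4.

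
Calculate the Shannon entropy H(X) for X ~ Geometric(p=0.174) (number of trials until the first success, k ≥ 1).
2.6562 nats

We have X ~ Geometric(p=0.174) (number of trials until the first success, k ≥ 1).

The Shannon entropy measures the uncertainty or information content of the distribution.

For a Geometric distribution with p=0.174 (number of trials until the first success, k ≥ 1):
H(X) = 2.6562 nats

(In bits, this would be 3.8320 bits.)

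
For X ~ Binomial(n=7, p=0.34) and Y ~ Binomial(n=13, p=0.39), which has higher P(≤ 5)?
X has higher probability (P(X ≤ 5) = 0.9923 > P(Y ≤ 5) = 0.6038)

Compute P(≤ 5) for each distribution:

X ~ Binomial(n=7, p=0.34):
P(X ≤ 5) = 0.9923

Y ~ Binomial(n=13, p=0.39):
P(Y ≤ 5) = 0.6038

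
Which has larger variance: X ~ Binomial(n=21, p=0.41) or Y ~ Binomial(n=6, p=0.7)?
X has larger variance (5.0799 > 1.2600)

Compute the variance for each distribution:

X ~ Binomial(n=21, p=0.41):
Var(X) = 5.0799

Y ~ Binomial(n=6, p=0.7):
Var(Y) = 1.2600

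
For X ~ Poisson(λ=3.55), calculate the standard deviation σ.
1.8841

We have X ~ Poisson(λ=3.55).

For a Poisson distribution with λ=3.55:
σ = √Var(X) = 1.8841

The standard deviation is the square root of the variance.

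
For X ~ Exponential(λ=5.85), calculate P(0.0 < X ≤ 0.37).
0.885193

We have X ~ Exponential(λ=5.85).

To find P(0.0 < X ≤ 0.37), we use:
P(0.0 < X ≤ 0.37) = P(X ≤ 0.37) - P(X ≤ 0.0)
                 = F(0.37) - F(0.0)
                 = 0.885193 - 0.000000
                 = 0.885193

So there's approximately a 88.5% chance that X falls in this range.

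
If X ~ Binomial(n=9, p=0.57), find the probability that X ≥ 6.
0.408652

We have X ~ Binomial(n=9, p=0.57).

For discrete distributions, P(X ≥ 6) = 1 - P(X ≤ 5).

P(X ≤ 5) = 0.591348
P(X ≥ 6) = 1 - 0.591348 = 0.408652

So there's approximately a 40.9% chance that X is at least 6.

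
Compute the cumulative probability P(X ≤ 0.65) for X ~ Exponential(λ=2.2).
0.760691

We have X ~ Exponential(λ=2.2).

The CDF gives us P(X ≤ k).

Using the CDF:
P(X ≤ 0.65) = 0.760691

This means there's approximately a 76.1% chance that X is at most 0.65.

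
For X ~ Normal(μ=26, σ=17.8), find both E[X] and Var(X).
E[X] = 26.0000, Var(X) = 316.8400

We have X ~ Normal(μ=26, σ=17.8).

For a Normal distribution with μ=26, σ=17.8:

Expected value:
E[X] = 26.0000

Variance:
Var(X) = 316.8400

Standard deviation:
σ = √Var(X) = 17.8000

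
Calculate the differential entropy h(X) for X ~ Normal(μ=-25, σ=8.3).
3.5352 nats

We have X ~ Normal(μ=-25, σ=8.3).

The differential entropy measures the uncertainty or information content of the distribution.

For a Normal distribution with μ=-25, σ=8.3:
h(X) = 3.5352 nats

(In bits, this would be 5.1002 bits.)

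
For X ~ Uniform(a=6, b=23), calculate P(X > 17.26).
0.337647

We have X ~ Uniform(a=6, b=23).

P(X > 17.26) = 1 - P(X ≤ 17.26)
                = 1 - F(17.26)
                = 1 - 0.662353
                = 0.337647

So there's approximately a 33.8% chance that X exceeds 17.26.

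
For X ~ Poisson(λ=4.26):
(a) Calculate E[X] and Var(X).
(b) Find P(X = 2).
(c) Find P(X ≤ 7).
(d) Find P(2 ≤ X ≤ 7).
(a) E[X] = 4.2600, Var(X) = 4.2600
(b) P(X = 2) = 0.128143
(c) P(X ≤ 7) = 0.931859
(d) P(2 ≤ X ≤ 7) = 0.857575

We have X ~ Poisson(λ=4.26).

(a) Moments:
E[X] = 4.2600
Var(X) = 4.2600
σ = √Var(X) = 2.0640

(b) Point probability using PMF:
P(X = 2) = 0.128143

(c) Cumulative probability using CDF:
P(X ≤ 7) = F(7) = 0.931859

(d) Range probability:
P(2 ≤ X ≤ 7) = P(X ≤ 7) - P(X ≤ 1)
                   = F(7) - F(1)
                   = 0.931859 - 0.074283
                   = 0.857575

This means approximately 85.8% of outcomes fall in the interval [2, 7].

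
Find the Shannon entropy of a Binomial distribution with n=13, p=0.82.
1.7166 nats

We have X ~ Binomial(n=13, p=0.82).

The Shannon entropy measures the uncertainty or information content of the distribution.

For a Binomial distribution with n=13, p=0.82:
H(X) = 1.7166 nats

(In bits, this would be 2.4766 bits.)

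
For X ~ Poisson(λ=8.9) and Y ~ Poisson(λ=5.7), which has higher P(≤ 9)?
Y has higher probability (P(Y ≤ 9) = 0.9352 > P(X ≤ 9) = 0.6006)

Compute P(≤ 9) for each distribution:

X ~ Poisson(λ=8.9):
P(X ≤ 9) = 0.6006

Y ~ Poisson(λ=5.7):
P(Y ≤ 9) = 0.9352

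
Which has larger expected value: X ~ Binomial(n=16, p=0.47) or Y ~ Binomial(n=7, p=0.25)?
X has larger mean (7.5200 > 1.7500)

Compute the expected value for each distribution:

X ~ Binomial(n=16, p=0.47):
E[X] = 7.5200

Y ~ Binomial(n=7, p=0.25):
E[Y] = 1.7500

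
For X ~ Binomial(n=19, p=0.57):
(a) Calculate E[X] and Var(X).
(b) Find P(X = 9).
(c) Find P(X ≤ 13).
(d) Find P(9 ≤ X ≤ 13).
(a) E[X] = 10.8300, Var(X) = 4.6569
(b) P(X = 9) = 0.126802
(c) P(X ≤ 13) = 0.893651
(d) P(9 ≤ X ≤ 13) = 0.753285

We have X ~ Binomial(n=19, p=0.57).

(a) Moments:
E[X] = 10.8300
Var(X) = 4.6569
σ = √Var(X) = 2.1580

(b) Point probability using PMF:
P(X = 9) = 0.126802

(c) Cumulative probability using CDF:
P(X ≤ 13) = F(13) = 0.893651

(d) Range probability:
P(9 ≤ X ≤ 13) = P(X ≤ 13) - P(X ≤ 8)
                   = F(13) - F(8)
                   = 0.893651 - 0.140366
                   = 0.753285

This means approximately 75.3% of outcomes fall in the interval [9, 13].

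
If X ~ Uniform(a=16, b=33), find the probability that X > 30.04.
0.174118

We have X ~ Uniform(a=16, b=33).

P(X > 30.04) = 1 - P(X ≤ 30.04)
                = 1 - F(30.04)
                = 1 - 0.825882
                = 0.174118

So there's approximately a 17.4% chance that X exceeds 30.04.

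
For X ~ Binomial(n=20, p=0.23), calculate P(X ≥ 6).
0.303532

We have X ~ Binomial(n=20, p=0.23).

For discrete distributions, P(X ≥ 6) = 1 - P(X ≤ 5).

P(X ≤ 5) = 0.696468
P(X ≥ 6) = 1 - 0.696468 = 0.303532

So there's approximately a 30.4% chance that X is at least 6.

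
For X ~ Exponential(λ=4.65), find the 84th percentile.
0.3941

We have X ~ Exponential(λ=4.65).

We want to find x such that P(X ≤ x) = 0.84.

This is the 84th percentile, which means 84% of values fall below this point.

Using the inverse CDF (quantile function):
x = F⁻¹(0.84) = 0.3941

Verification: P(X ≤ 0.3941) = 0.84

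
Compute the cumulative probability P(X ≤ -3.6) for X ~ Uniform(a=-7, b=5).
0.283333

We have X ~ Uniform(a=-7, b=5).

The CDF gives us P(X ≤ k).

Using the CDF:
P(X ≤ -3.6) = 0.283333

This means there's approximately a 28.3% chance that X is at most -3.6.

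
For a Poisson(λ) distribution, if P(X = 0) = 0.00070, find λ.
λ = 7.2644

For a Poisson(λ) distribution, the PMF at 0 is:
P(X = 0) = λ^0 e^(-λ) / 0! = e^(-λ)

Given P(X = 0) = 0.00070:
e^(-λ) = 0.00070
-λ = ln(0.00070)
λ = -ln(0.00070) = 7.2644

Verification: e^(-7.2644) = 0.00070 ✓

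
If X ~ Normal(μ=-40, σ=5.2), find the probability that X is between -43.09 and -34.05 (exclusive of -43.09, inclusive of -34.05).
0.597557

We have X ~ Normal(μ=-40, σ=5.2).

To find P(-43.09 < X ≤ -34.05), we use:
P(-43.09 < X ≤ -34.05) = P(X ≤ -34.05) - P(X ≤ -43.09)
                 = F(-34.05) - F(-43.09)
                 = 0.873736 - 0.276179
                 = 0.597557

So there's approximately a 59.8% chance that X falls in this range.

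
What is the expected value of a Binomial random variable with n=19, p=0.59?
11.2100

We have X ~ Binomial(n=19, p=0.59).

For a Binomial distribution with n=19, p=0.59:
E[X] = 11.2100

This is the expected (average) value of X.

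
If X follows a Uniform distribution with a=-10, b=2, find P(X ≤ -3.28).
0.560000

We have X ~ Uniform(a=-10, b=2).

The CDF gives us P(X ≤ k).

Using the CDF:
P(X ≤ -3.28) = 0.560000

This means there's approximately a 56.0% chance that X is at most -3.28.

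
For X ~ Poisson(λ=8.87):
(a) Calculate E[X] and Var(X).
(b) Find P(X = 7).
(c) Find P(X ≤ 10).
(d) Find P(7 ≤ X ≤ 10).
(a) E[X] = 8.8700, Var(X) = 8.8700
(b) P(X = 7) = 0.120460
(c) P(X ≤ 10) = 0.721288
(d) P(7 ≤ X ≤ 10) = 0.502407

We have X ~ Poisson(λ=8.87).

(a) Moments:
E[X] = 8.8700
Var(X) = 8.8700
σ = √Var(X) = 2.9783

(b) Point probability using PMF:
P(X = 7) = 0.120460

(c) Cumulative probability using CDF:
P(X ≤ 10) = F(10) = 0.721288

(d) Range probability:
P(7 ≤ X ≤ 10) = P(X ≤ 10) - P(X ≤ 6)
                   = F(10) - F(6)
                   = 0.721288 - 0.218880
                   = 0.502407

This means approximately 50.2% of outcomes fall in the interval [7, 10].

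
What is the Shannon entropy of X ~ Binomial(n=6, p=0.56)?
1.6086 nats

We have X ~ Binomial(n=6, p=0.56).

The Shannon entropy measures the uncertainty or information content of the distribution.

For a Binomial distribution with n=6, p=0.56:
H(X) = 1.6086 nats

(In bits, this would be 2.3207 bits.)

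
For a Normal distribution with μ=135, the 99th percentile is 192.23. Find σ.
σ = 24.6008

For X ~ Normal(μ, σ), the p-th percentile satisfies x = μ + z_p × σ,
where z_p = Φ⁻¹(p) is the standard normal quantile.

Step 1: z_{0.99} = Φ⁻¹(0.99) = 2.3263

Step 2: Solve for σ:
192.23 = 135 + 2.3263 × σ
σ = (192.23 - 135) / 2.3263
σ = 57.23 / 2.3263
σ = 24.6008

Verification: μ + z × σ = 135 + 2.3263 × 24.6008 = 192.23 ✓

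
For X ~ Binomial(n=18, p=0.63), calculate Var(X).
4.1958

We have X ~ Binomial(n=18, p=0.63).

For a Binomial distribution with n=18, p=0.63:
Var(X) = 4.1958

The variance measures the spread of the distribution around the mean.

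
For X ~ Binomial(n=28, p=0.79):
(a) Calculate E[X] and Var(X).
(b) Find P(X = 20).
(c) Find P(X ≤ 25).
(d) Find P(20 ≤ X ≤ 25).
(a) E[X] = 22.1200, Var(X) = 4.6452
(b) P(X = 20) = 0.105388
(c) P(X ≤ 25) = 0.952190
(d) P(20 ≤ X ≤ 25) = 0.837349

We have X ~ Binomial(n=28, p=0.79).

(a) Moments:
E[X] = 22.1200
Var(X) = 4.6452
σ = √Var(X) = 2.1553

(b) Point probability using PMF:
P(X = 20) = 0.105388

(c) Cumulative probability using CDF:
P(X ≤ 25) = F(25) = 0.952190

(d) Range probability:
P(20 ≤ X ≤ 25) = P(X ≤ 25) - P(X ≤ 19)
                   = F(25) - F(19)
                   = 0.952190 - 0.114840
                   = 0.837349

This means approximately 83.7% of outcomes fall in the interval [20, 25].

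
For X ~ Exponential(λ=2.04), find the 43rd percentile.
0.2755

We have X ~ Exponential(λ=2.04).

We want to find x such that P(X ≤ x) = 0.43.

This is the 43rd percentile, which means 43% of values fall below this point.

Using the inverse CDF (quantile function):
x = F⁻¹(0.43) = 0.2755

Verification: P(X ≤ 0.2755) = 0.43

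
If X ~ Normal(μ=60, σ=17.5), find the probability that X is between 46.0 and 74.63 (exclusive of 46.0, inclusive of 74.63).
0.586567

We have X ~ Normal(μ=60, σ=17.5).

To find P(46.0 < X ≤ 74.63), we use:
P(46.0 < X ≤ 74.63) = P(X ≤ 74.63) - P(X ≤ 46.0)
                 = F(74.63) - F(46.0)
                 = 0.798423 - 0.211855
                 = 0.586567

So there's approximately a 58.7% chance that X falls in this range.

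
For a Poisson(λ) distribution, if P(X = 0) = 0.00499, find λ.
λ = 5.3003

For a Poisson(λ) distribution, the PMF at 0 is:
P(X = 0) = λ^0 e^(-λ) / 0! = e^(-λ)

Given P(X = 0) = 0.00499:
e^(-λ) = 0.00499
-λ = ln(0.00499)
λ = -ln(0.00499) = 5.3003

Verification: e^(-5.3003) = 0.00499 ✓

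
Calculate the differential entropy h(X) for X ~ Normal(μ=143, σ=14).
4.0580 nats

We have X ~ Normal(μ=143, σ=14).

The differential entropy measures the uncertainty or information content of the distribution.

For a Normal distribution with μ=143, σ=14:
h(X) = 4.0580 nats

(In bits, this would be 5.8545 bits.)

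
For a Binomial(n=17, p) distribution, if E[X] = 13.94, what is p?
p = 0.82

For a Binomial(n, p) distribution:
E[X] = n × p

Given n = 17 and E[X] = 13.94:
13.94 = 17 × p
p = 13.94 / 17 = 0.82

Verification: Binomial(17, 0.82) has E[X] = 13.94 ✓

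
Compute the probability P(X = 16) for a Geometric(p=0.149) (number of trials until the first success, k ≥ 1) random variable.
0.013247

We have X ~ Geometric(p=0.149) (number of trials until the first success, k ≥ 1).

For a Geometric distribution, the PMF gives us the probability of each outcome.

Using the PMF formula:
P(X = 16) = 0.013247

Rounded to 4 decimal places: 0.0132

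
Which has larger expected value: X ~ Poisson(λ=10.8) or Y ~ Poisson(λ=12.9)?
Y has larger mean (12.9000 > 10.8000)

Compute the expected value for each distribution:

X ~ Poisson(λ=10.8):
E[X] = 10.8000

Y ~ Poisson(λ=12.9):
E[Y] = 12.9000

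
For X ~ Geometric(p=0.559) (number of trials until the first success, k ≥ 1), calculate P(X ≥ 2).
0.441000

We have X ~ Geometric(p=0.559) (number of trials until the first success, k ≥ 1).

For discrete distributions, P(X ≥ 2) = 1 - P(X ≤ 1).

P(X ≤ 1) = 0.559000
P(X ≥ 2) = 1 - 0.559000 = 0.441000

So there's approximately a 44.1% chance that X is at least 2.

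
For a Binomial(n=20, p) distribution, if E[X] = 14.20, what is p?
p = 0.71

For a Binomial(n, p) distribution:
E[X] = n × p

Given n = 20 and E[X] = 14.20:
14.20 = 20 × p
p = 14.20 / 20 = 0.71

Verification: Binomial(20, 0.71) has E[X] = 14.20 ✓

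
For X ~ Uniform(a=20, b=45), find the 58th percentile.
34.5000

We have X ~ Uniform(a=20, b=45).

We want to find x such that P(X ≤ x) = 0.58.

This is the 58th percentile, which means 58% of values fall below this point.

Using the inverse CDF (quantile function):
x = F⁻¹(0.58) = 34.5000

Verification: P(X ≤ 34.5000) = 0.58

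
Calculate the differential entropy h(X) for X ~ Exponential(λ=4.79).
-0.5665 nats

We have X ~ Exponential(λ=4.79).

The differential entropy measures the uncertainty or information content of the distribution.

For an Exponential distribution with λ=4.79:
h(X) = -0.5665 nats

(In bits, this would be -0.8173 bits.)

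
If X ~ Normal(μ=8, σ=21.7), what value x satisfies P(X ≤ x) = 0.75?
22.6364

We have X ~ Normal(μ=8, σ=21.7).

We want to find x such that P(X ≤ x) = 0.75.

This is the 75th percentile, which means 75% of values fall below this point.

Using the inverse CDF (quantile function):
x = F⁻¹(0.75) = 22.6364

Verification: P(X ≤ 22.6364) = 0.75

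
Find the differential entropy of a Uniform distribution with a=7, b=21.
2.6391 nats

We have X ~ Uniform(a=7, b=21).

The differential entropy measures the uncertainty or information content of the distribution.

For a Uniform distribution with a=7, b=21:
h(X) = 2.6391 nats

(In bits, this would be 3.8074 bits.)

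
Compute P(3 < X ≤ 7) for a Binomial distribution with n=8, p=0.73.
0.881675

We have X ~ Binomial(n=8, p=0.73).

To find P(3 < X ≤ 7), we use:
P(3 < X ≤ 7) = P(X ≤ 7) - P(X ≤ 3)
                 = F(7) - F(3)
                 = 0.919354 - 0.037679
                 = 0.881675

So there's approximately a 88.2% chance that X falls in this range.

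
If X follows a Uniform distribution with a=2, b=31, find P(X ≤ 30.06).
0.967586

We have X ~ Uniform(a=2, b=31).

The CDF gives us P(X ≤ k).

Using the CDF:
P(X ≤ 30.06) = 0.967586

This means there's approximately a 96.8% chance that X is at most 30.06.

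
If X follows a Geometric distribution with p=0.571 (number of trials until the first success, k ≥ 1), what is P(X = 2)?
0.244959

We have X ~ Geometric(p=0.571) (number of trials until the first success, k ≥ 1).

For a Geometric distribution, the PMF gives us the probability of each outcome.

Using the PMF formula:
P(X = 2) = 0.244959

Rounded to 4 decimal places: 0.2450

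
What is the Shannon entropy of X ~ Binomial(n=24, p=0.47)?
2.3128 nats

We have X ~ Binomial(n=24, p=0.47).

The Shannon entropy measures the uncertainty or information content of the distribution.

For a Binomial distribution with n=24, p=0.47:
H(X) = 2.3128 nats

(In bits, this would be 3.3367 bits.)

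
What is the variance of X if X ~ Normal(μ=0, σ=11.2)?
125.4400

We have X ~ Normal(μ=0, σ=11.2).

For a Normal distribution with μ=0, σ=11.2:
Var(X) = 125.4400

The variance measures the spread of the distribution around the mean.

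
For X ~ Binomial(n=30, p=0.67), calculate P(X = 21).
0.147826

We have X ~ Binomial(n=30, p=0.67).

For a Binomial distribution, the PMF gives us the probability of each outcome.

Using the PMF formula:
P(X = 21) = 0.147826

Rounded to 4 decimal places: 0.1478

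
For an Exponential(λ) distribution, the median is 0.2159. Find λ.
λ = 3.2105

For X ~ Exponential(λ), the CDF is F(x) = 1 - e^(-λx).
The median m satisfies F(m) = 0.5:
1 - e^(-λm) = 0.5
e^(-λm) = 0.5
λm = ln(2)
m = ln(2) / λ

Given m = 0.2159:
λ = ln(2) / 0.2159 = 0.693147 / 0.2159 = 3.2105

Verification: ln(2) / 3.2105 = 0.2159 ✓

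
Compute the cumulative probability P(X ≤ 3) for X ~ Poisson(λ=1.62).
0.918406

We have X ~ Poisson(λ=1.62).

The CDF gives us P(X ≤ k).

Using the CDF:
P(X ≤ 3) = 0.918406

This means there's approximately a 91.8% chance that X is at most 3.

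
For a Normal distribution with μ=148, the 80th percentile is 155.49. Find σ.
σ = 8.8995

For X ~ Normal(μ, σ), the p-th percentile satisfies x = μ + z_p × σ,
where z_p = Φ⁻¹(p) is the standard normal quantile.

Step 1: z_{0.8} = Φ⁻¹(0.8) = 0.8416

Step 2: Solve for σ:
155.49 = 148 + 0.8416 × σ
σ = (155.49 - 148) / 0.8416
σ = 7.49 / 0.8416
σ = 8.8995

Verification: μ + z × σ = 148 + 0.8416 × 8.8995 = 155.49 ✓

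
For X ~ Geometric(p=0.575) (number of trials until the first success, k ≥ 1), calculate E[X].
1.7391

We have X ~ Geometric(p=0.575) (number of trials until the first success, k ≥ 1).

For a Geometric distribution with p=0.575 (number of trials until the first success, k ≥ 1):
E[X] = 1.7391

This is the expected (average) value of X.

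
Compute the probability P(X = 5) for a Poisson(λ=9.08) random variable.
0.058594

We have X ~ Poisson(λ=9.08).

For a Poisson distribution, the PMF gives us the probability of each outcome.

Using the PMF formula:
P(X = 5) = 0.058594

Rounded to 4 decimal places: 0.0586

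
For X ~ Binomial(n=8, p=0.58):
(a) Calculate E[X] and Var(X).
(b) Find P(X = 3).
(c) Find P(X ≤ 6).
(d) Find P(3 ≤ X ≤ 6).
(a) E[X] = 4.6400, Var(X) = 1.9488
(b) P(X = 3) = 0.142797
(c) P(X ≤ 6) = 0.913005
(d) P(3 ≤ X ≤ 6) = 0.849638

We have X ~ Binomial(n=8, p=0.58).

(a) Moments:
E[X] = 4.6400
Var(X) = 1.9488
σ = √Var(X) = 1.3960

(b) Point probability using PMF:
P(X = 3) = 0.142797

(c) Cumulative probability using CDF:
P(X ≤ 6) = F(6) = 0.913005

(d) Range probability:
P(3 ≤ X ≤ 6) = P(X ≤ 6) - P(X ≤ 2)
                   = F(6) - F(2)
                   = 0.913005 - 0.063368
                   = 0.849638

This means approximately 85.0% of outcomes fall in the interval [3, 6].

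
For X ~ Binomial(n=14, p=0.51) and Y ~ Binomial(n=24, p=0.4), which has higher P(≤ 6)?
X has higher probability (P(X ≤ 6) = 0.3663 > P(Y ≤ 6) = 0.0960)

Compute P(≤ 6) for each distribution:

X ~ Binomial(n=14, p=0.51):
P(X ≤ 6) = 0.3663

Y ~ Binomial(n=24, p=0.4):
P(Y ≤ 6) = 0.0960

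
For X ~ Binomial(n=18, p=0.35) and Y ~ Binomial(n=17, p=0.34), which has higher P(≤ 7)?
Y has higher probability (P(Y ≤ 7) = 0.8123 > P(X ≤ 7) = 0.7283)

Compute P(≤ 7) for each distribution:

X ~ Binomial(n=18, p=0.35):
P(X ≤ 7) = 0.7283

Y ~ Binomial(n=17, p=0.34):
P(Y ≤ 7) = 0.8123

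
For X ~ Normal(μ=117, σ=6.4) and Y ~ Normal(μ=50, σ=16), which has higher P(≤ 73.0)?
Y has higher probability (P(Y ≤ 73.0) = 0.9247 > P(X ≤ 73.0) = 0.0000)

Compute P(≤ 73.0) for each distribution:

X ~ Normal(μ=117, σ=6.4):
P(X ≤ 73.0) = 0.0000

Y ~ Normal(μ=50, σ=16):
P(Y ≤ 73.0) = 0.9247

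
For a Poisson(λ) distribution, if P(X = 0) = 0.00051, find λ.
λ = 7.5811

For a Poisson(λ) distribution, the PMF at 0 is:
P(X = 0) = λ^0 e^(-λ) / 0! = e^(-λ)

Given P(X = 0) = 0.00051:
e^(-λ) = 0.00051
-λ = ln(0.00051)
λ = -ln(0.00051) = 7.5811

Verification: e^(-7.5811) = 0.00051 ✓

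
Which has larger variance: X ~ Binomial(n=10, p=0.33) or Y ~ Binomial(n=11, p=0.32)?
Y has larger variance (2.3936 > 2.2110)

Compute the variance for each distribution:

X ~ Binomial(n=10, p=0.33):
Var(X) = 2.2110

Y ~ Binomial(n=11, p=0.32):
Var(Y) = 2.3936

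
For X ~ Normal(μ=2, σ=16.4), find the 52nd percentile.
2.8225

We have X ~ Normal(μ=2, σ=16.4).

We want to find x such that P(X ≤ x) = 0.52.

This is the 52nd percentile, which means 52% of values fall below this point.

Using the inverse CDF (quantile function):
x = F⁻¹(0.52) = 2.8225

Verification: P(X ≤ 2.8225) = 0.52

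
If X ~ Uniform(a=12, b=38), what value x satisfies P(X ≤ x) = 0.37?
21.6200

We have X ~ Uniform(a=12, b=38).

We want to find x such that P(X ≤ x) = 0.37.

This is the 37th percentile, which means 37% of values fall below this point.

Using the inverse CDF (quantile function):
x = F⁻¹(0.37) = 21.6200

Verification: P(X ≤ 21.6200) = 0.37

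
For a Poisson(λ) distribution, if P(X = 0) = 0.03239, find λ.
λ = 3.4299

For a Poisson(λ) distribution, the PMF at 0 is:
P(X = 0) = λ^0 e^(-λ) / 0! = e^(-λ)

Given P(X = 0) = 0.03239:
e^(-λ) = 0.03239
-λ = ln(0.03239)
λ = -ln(0.03239) = 3.4299

Verification: e^(-3.4299) = 0.03239 ✓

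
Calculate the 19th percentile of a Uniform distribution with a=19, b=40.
22.9900

We have X ~ Uniform(a=19, b=40).

We want to find x such that P(X ≤ x) = 0.19.

This is the 19th percentile, which means 19% of values fall below this point.

Using the inverse CDF (quantile function):
x = F⁻¹(0.19) = 22.9900

Verification: P(X ≤ 22.9900) = 0.19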